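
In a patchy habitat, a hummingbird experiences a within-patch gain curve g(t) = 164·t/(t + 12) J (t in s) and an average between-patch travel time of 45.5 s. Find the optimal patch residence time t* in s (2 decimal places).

By the marginal value theorem, leave when the instantaneous gain rate g'(t) equals the habitat-wide average g(t)/(T + t).
g'(t) = 164·12/(t + 12)². Setting 164·12/(t+12)² = 164t/[(t+12)(45.5+t)] gives 12(45.5+t) = t(t+12), so t² = 12×45.5 = 546.
t* = √546 = 23.37 s.

23.37 s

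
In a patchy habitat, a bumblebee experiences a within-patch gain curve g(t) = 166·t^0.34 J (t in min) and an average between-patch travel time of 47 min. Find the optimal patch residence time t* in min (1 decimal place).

24.2 min

Maximise g(t)/(T+t): set derivative to zero → g'(t)(T+t) = g(t).
g'(t) = 0.34·166·t^-0.66. Setting 0.34·166·t^-0.66 = 166·t^0.34/(47+t) gives 0.34(47+t) = t, so 0.66·t = 0.34×47.
t* = 0.34×47/0.66 = 24.21 min.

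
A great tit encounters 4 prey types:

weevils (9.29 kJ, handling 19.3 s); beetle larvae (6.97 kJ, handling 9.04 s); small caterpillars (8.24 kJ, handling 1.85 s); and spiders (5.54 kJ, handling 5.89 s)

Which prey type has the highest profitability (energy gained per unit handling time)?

small caterpillars

Profitability E/h (kJ/s): weevils = 9.29/19.3 = 0.481, beetle larvae = 6.97/9.04 = 0.771, small caterpillars = 8.24/1.85 = 4.45, spiders = 5.54/5.89 = 0.941.
Ranked: small caterpillars > spiders > beetle larvae > weevils.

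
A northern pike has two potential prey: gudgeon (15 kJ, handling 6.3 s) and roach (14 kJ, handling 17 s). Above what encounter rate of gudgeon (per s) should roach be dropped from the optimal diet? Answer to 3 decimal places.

The zero-one rule: include roach iff E₂/h₂ > λE₁/(1+λh₁). Equality gives the switch point.
λE₁h₂ = E₂ + λE₂h₁ ⇒ λ = E₂/(E₁h₂ − E₂h₁) = 14/(255 − 88.2) = 0.08393 per s.

0.084 per s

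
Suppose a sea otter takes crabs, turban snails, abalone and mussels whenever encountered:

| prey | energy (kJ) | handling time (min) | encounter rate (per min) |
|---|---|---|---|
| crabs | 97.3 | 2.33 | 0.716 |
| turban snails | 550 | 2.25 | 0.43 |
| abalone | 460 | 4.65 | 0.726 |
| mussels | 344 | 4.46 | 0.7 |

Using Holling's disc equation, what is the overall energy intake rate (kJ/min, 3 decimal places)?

R = Σλ_iE_i / (1 + Σλ_ih_i)
Numerator: 0.716×97.3 + 0.43×550 + 0.726×460 + 0.7×344 = 880.9
Denominator: 1 + 0.716×2.33 + 0.43×2.25 + 0.726×4.65 + 0.7×4.46 = 10.13
R = 880.9/10.13 = 86.93 kJ/min

86.931 kJ/min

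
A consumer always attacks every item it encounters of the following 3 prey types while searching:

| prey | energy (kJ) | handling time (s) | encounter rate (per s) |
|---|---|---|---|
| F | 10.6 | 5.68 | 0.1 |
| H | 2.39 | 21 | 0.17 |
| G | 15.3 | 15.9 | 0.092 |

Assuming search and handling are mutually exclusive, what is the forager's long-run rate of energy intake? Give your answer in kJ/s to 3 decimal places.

0.435 kJ/s

Energy encountered per unit search time: 0.1×10.6 + 0.17×2.39 + 0.092×15.3 = 2.874 kJ/s.
Handling time per unit search time: 0.1×5.68 + 0.17×21 + 0.092×15.9 = 5.601.
Rate = 2.874/(1 + 5.601) = 0.4354 kJ/s.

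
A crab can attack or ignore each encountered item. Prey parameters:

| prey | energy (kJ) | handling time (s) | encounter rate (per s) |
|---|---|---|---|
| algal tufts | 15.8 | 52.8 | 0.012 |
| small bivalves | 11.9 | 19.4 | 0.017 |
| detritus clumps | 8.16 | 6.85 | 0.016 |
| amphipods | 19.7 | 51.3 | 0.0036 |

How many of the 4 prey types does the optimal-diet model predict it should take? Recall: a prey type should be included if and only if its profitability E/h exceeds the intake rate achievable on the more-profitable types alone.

4

Rank by E/h (kJ/s): detritus clumps 1.19, small bivalves 0.613, amphipods 0.384, algal tufts 0.299. Include each in turn until the next type's E/h falls below the running intake rate.
Rate on top 1: 0.1177. small bivalves: 0.613 > 0.1177 → include.
Rate on top 2: 0.2312. amphipods: 0.384 > 0.2312 → include.
Rate on top 3: 0.2486. algal tufts: 0.299 > 0.2486 → include.
Optimal diet: detritus clumps, small bivalves, amphipods, algal tufts — 4 of 4 types.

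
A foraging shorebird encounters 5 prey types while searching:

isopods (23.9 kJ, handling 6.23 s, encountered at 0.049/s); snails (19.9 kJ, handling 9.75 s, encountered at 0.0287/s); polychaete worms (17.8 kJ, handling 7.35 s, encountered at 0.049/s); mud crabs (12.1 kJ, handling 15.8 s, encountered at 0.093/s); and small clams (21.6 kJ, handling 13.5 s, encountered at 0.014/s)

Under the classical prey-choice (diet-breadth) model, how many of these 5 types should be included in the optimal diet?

Profitabilities (E/h, kJ/s): isopods 3.84, polychaete worms 2.42, snails 2.04, small clams 1.6, mud crabs 0.766. Add prey in this order while the next type's profitability exceeds the intake rate on those already taken.
Rate on top 1: 0.8972. polychaete worms: 2.42 > 0.8972 → include.
Rate on top 2: 1.227. snails: 2.04 > 1.227 → include.
Rate on top 3: 1.344. small clams: 1.6 > 1.344 → include.
Rate on top 4: 1.367. mud crabs: 0.766 < 1.367 → exclude; stop.
Optimal diet: isopods, polychaete worms, snails, small clams — 4 of 5 types.

4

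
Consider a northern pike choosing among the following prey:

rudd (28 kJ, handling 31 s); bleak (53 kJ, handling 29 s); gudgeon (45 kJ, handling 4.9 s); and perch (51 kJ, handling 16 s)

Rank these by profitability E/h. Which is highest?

Profitability E/h (kJ/s): rudd = 28/31 = 0.903, bleak = 53/29 = 1.83, gudgeon = 45/4.9 = 9.18, perch = 51/16 = 3.19.
Ranked: gudgeon > perch > bleak > rudd.

gudgeon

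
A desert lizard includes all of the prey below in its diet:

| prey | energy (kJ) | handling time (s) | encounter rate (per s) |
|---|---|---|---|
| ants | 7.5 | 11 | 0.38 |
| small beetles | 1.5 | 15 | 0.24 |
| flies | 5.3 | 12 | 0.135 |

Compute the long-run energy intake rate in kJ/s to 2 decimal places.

0.38 kJ/s

R = (0.38×7.5 + 0.24×1.5 + 0.135×5.3) / (1 + 0.38×11 + 0.24×15 + 0.135×12) = 3.925/10.4 = 0.3775 kJ/s.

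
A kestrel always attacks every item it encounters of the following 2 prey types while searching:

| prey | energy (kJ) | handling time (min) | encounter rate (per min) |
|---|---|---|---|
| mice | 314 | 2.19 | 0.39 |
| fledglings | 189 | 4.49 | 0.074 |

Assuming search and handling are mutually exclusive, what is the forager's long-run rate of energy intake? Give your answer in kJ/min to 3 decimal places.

62.408 kJ/min

R = Σλ_iE_i / (1 + Σλ_ih_i)
Numerator: 0.39×314 + 0.074×189 = 136.4
Denominator: 1 + 0.39×2.19 + 0.074×4.49 = 2.186
R = 136.4/2.186 = 62.41 kJ/min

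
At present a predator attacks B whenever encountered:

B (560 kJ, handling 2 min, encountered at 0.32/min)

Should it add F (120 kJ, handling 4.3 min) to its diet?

No

Current rate: (0.32×560)/(1 + 0.32×2) = 109.3 kJ/min.
Profitability of F: 120/4.3 = 27.91 kJ/min.
Since 27.91 < R, time spent handling F is better spent searching.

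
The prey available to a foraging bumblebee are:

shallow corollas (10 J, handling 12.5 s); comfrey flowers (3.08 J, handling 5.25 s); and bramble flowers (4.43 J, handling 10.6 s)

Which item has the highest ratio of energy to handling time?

shallow corollas

Profitability E/h (J/s): shallow corollas = 10/12.5 = 0.8, comfrey flowers = 3.08/5.25 = 0.587, bramble flowers = 4.43/10.6 = 0.418.
Ranked: shallow corollas > comfrey flowers > bramble flowers.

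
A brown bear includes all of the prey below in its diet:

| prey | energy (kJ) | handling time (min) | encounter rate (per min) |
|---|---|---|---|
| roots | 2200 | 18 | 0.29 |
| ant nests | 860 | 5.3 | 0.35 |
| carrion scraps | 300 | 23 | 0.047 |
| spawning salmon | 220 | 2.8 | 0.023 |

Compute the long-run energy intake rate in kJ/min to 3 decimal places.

103.917 kJ/min

R = (0.29×2200 + 0.35×860 + 0.047×300 + 0.023×220) / (1 + 0.29×18 + 0.35×5.3 + 0.047×23 + 0.023×2.8) = 958.2/9.22 = 103.9 kJ/min.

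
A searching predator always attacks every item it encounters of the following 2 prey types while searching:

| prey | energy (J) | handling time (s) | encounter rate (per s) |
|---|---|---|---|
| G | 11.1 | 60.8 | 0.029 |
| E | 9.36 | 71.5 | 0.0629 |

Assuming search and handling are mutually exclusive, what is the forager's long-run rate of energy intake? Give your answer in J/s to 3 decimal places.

0.125 J/s

R = (0.029×11.1 + 0.0629×9.36) / (1 + 0.029×60.8 + 0.0629×71.5) = 0.9106/7.261 = 0.1254 J/s.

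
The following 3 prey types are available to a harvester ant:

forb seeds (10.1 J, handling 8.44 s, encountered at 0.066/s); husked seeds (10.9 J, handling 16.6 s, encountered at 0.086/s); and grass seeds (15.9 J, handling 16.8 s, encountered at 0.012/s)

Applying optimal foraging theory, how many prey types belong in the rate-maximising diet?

Rank by E/h (J/s): forb seeds 1.2, grass seeds 0.946, husked seeds 0.657. Include each in turn until the next type's E/h falls below the running intake rate.
Rate on top 1: 0.4281. grass seeds: 0.946 > 0.4281 → include.
Rate on top 2: 0.4875. husked seeds: 0.657 > 0.4875 → include.
Optimal diet: forb seeds, grass seeds, husked seeds — 3 of 3 types.

3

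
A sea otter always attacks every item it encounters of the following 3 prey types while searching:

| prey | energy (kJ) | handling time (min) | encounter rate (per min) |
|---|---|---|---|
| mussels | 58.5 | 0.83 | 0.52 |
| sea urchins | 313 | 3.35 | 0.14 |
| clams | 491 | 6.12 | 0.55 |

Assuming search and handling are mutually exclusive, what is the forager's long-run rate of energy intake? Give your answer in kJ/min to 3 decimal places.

65.372 kJ/min

R = (0.52×58.5 + 0.14×313 + 0.55×491) / (1 + 0.52×0.83 + 0.14×3.35 + 0.55×6.12) = 344.3/5.267 = 65.37 kJ/min.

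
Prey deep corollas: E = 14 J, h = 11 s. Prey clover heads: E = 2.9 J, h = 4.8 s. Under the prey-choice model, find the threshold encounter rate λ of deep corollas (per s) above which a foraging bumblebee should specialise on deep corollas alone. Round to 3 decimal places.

Drop clover heads once their profitability E₂/h₂ falls below the rate achievable on deep corollas alone: E₂/h₂ = λE₁/(1 + λh₁).
Solve for λ: λE₁h₂ = E₂(1 + λh₁) → λ(E₁h₂ − E₂h₁) = E₂ → λ = E₂/(E₁h₂ − E₂h₁).
λ = 2.9/(14×4.8 − 2.9×11) = 2.9/35.3 = 0.08215 per s.

0.082 per s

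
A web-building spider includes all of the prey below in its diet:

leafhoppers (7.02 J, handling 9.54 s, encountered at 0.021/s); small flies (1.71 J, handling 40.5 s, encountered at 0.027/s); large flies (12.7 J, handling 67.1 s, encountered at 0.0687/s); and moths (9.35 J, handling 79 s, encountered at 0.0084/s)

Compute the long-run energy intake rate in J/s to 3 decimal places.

0.151 J/s

Energy encountered per unit search time: 0.021×7.02 + 0.027×1.71 + 0.0687×12.7 + 0.0084×9.35 = 1.145 J/s.
Handling time per unit search time: 0.021×9.54 + 0.027×40.5 + 0.0687×67.1 + 0.0084×79 = 6.567.
Rate = 1.145/(1 + 6.567) = 0.1513 J/s.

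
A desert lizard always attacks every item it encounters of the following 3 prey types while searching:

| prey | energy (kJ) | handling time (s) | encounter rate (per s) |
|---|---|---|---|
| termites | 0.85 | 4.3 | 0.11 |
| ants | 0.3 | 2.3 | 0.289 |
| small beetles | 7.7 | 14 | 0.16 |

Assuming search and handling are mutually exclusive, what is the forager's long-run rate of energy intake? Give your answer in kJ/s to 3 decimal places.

0.323 kJ/s

Energy encountered per unit search time: 0.11×0.85 + 0.289×0.3 + 0.16×7.7 = 1.412 kJ/s.
Handling time per unit search time: 0.11×4.3 + 0.289×2.3 + 0.16×14 = 3.378.
Rate = 1.412/(1 + 3.378) = 0.3226 kJ/s.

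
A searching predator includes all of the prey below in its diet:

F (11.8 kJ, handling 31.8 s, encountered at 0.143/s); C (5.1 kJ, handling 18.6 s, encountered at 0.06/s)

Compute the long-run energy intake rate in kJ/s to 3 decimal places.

0.299 kJ/s

R = Σλ_iE_i / (1 + Σλ_ih_i)
Numerator: 0.143×11.8 + 0.06×5.1 = 1.993
Denominator: 1 + 0.143×31.8 + 0.06×18.6 = 6.663
R = 1.993/6.663 = 0.2992 kJ/s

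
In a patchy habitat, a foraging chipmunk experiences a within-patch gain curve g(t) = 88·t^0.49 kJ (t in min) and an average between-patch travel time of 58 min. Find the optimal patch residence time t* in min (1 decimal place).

55.7 min

Maximise g(t)/(T+t): set derivative to zero → g'(t)(T+t) = g(t).
g'(t) = 0.49·88·t^-0.51. Setting 0.49·88·t^-0.51 = 88·t^0.49/(58+t) gives 0.49(58+t) = t, so 0.51·t = 0.49×58.
t* = 0.49×58/0.51 = 55.73 min.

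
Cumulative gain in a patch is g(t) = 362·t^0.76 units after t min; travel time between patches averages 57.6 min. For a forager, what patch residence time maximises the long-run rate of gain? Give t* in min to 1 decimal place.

182.4 min

By the marginal value theorem, leave when the instantaneous gain rate g'(t) equals the habitat-wide average g(t)/(T + t).
g'(t) = 0.76·362·t^-0.24. Setting 0.76·362·t^-0.24 = 362·t^0.76/(57.6+t) gives 0.76(57.6+t) = t, so 0.24·t = 0.76×57.6.
t* = 0.76×57.6/0.24 = 182.4 min.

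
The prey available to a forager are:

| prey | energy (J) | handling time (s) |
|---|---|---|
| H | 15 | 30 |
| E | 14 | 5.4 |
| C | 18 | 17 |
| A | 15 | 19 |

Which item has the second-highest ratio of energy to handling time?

In descending order of E/h:
E: 14/5.4 = 2.59 J/s
C: 18/17 = 1.06 J/s
A: 15/19 = 0.789 J/s
H: 15/30 = 0.5 J/s

C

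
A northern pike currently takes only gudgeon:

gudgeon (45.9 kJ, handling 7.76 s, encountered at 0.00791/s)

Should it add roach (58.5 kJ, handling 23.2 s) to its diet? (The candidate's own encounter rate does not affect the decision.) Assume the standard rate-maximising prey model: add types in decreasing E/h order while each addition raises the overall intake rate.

Yes

Intake rate on the current diet: R = (0.00791×45.9) / (1 + 0.00791×7.76) = 0.3631/1.061 = 0.3421 kJ/s.
Profitability of roach: 58.5/23.2 = 2.522 kJ/s.
2.522 > 0.3421, so adding roach raises the average — include it.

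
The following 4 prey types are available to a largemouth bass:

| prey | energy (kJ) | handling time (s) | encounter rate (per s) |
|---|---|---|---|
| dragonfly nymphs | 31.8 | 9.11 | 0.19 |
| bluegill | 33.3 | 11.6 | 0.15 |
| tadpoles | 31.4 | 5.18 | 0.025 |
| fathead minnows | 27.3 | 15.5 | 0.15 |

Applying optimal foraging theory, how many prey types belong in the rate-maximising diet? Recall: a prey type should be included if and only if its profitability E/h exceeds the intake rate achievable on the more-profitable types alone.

Profitabilities (E/h, kJ/s): tadpoles 6.06, dragonfly nymphs 3.49, bluegill 2.87, fathead minnows 1.76. Add prey in this order while the next type's profitability exceeds the intake rate on those already taken.
Rate on top 1: 0.695. dragonfly nymphs: 3.49 > 0.695 → include.
Rate on top 2: 2.387. bluegill: 2.87 > 2.387 → include.
Rate on top 3: 2.57. fathead minnows: 1.76 < 2.57 → exclude; stop.
Optimal diet: tadpoles, dragonfly nymphs, bluegill — 3 of 4 types.

3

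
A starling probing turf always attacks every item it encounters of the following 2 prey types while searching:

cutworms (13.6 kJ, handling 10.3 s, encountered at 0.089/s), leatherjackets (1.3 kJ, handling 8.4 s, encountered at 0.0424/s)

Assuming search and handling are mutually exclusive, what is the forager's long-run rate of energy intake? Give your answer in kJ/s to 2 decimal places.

Energy encountered per unit search time: 0.089×13.6 + 0.0424×1.3 = 1.266 kJ/s.
Handling time per unit search time: 0.089×10.3 + 0.0424×8.4 = 1.273.
Rate = 1.266/(1 + 1.273) = 0.5568 kJ/s.

0.56 kJ/s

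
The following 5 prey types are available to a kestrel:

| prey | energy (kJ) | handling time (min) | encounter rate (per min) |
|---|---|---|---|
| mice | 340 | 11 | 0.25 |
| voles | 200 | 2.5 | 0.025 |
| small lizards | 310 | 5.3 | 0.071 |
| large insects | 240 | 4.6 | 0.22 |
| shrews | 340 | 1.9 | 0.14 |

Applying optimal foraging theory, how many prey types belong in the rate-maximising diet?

E/h in descending order: shrews 179, voles 80, small lizards 58.5, large insects 52.2, mice 30.9 kJ/min. The optimal diet is the largest prefix of this list for which every included type satisfies E_i/h_i > R on the types above it.
Rate on top 1: 37.6. voles: 80 > 37.6 → include.
Rate on top 2: 39.59. small lizards: 58.5 > 39.59 → include.
Rate on top 3: 43.76. large insects: 52.2 > 43.76 → include.
Rate on top 4: 46.9. mice: 30.9 < 46.9 → exclude; stop.
Optimal diet: shrews, voles, small lizards, large insects — 4 of 5 types.

4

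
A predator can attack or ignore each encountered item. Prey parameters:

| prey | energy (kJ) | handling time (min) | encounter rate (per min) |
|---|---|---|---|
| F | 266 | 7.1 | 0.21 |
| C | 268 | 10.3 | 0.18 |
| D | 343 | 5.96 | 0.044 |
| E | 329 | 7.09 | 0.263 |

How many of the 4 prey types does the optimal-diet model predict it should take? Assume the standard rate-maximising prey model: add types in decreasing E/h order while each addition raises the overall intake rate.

3

Profitabilities (E/h, kJ/min): D 57.6, E 46.4, F 37.5, C 26. Add prey in this order while the next type's profitability exceeds the intake rate on those already taken.
Rate on top 1: 11.96. E: 46.4 > 11.96 → include.
Rate on top 2: 32.5. F: 37.5 > 32.5 → include.
Rate on top 3: 34.1. C: 26 < 34.1 → exclude; stop.
Optimal diet: D, E, F — 3 of 4 types.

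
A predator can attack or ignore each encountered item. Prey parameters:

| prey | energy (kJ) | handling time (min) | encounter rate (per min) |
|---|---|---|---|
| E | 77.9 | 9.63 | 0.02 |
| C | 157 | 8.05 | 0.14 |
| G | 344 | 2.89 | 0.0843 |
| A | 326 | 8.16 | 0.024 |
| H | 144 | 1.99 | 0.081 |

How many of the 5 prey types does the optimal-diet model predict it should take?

3

Rank by E/h (kJ/min): G 119, H 72.4, A 40, C 19.5, E 8.09. Include each in turn until the next type's E/h falls below the running intake rate.
Rate on top 1: 23.32. H: 72.4 > 23.32 → include.
Rate on top 2: 28.95. A: 40 > 28.95 → include.
Rate on top 3: 30.29. C: 19.5 < 30.29 → exclude; stop.
Optimal diet: G, H, A — 3 of 5 types.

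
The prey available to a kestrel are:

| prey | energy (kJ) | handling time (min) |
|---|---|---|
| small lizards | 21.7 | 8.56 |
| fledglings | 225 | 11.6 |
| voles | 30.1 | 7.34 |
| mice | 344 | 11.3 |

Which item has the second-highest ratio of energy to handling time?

In descending order of E/h:
mice: 344/11.3 = 30.4 kJ/min
fledglings: 225/11.6 = 19.4 kJ/min
voles: 30.1/7.34 = 4.1 kJ/min
small lizards: 21.7/8.56 = 2.54 kJ/min

fledglings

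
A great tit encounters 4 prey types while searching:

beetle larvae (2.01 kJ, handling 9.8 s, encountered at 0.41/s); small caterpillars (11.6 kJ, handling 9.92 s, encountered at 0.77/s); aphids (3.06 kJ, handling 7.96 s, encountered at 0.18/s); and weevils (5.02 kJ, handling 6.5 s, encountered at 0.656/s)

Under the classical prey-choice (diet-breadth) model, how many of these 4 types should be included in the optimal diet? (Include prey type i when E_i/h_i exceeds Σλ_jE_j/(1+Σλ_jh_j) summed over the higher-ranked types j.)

1

E/h in descending order: small caterpillars 1.17, weevils 0.772, aphids 0.384, beetle larvae 0.205 kJ/s. The optimal diet is the largest prefix of this list for which every included type satisfies E_i/h_i > R on the types above it.
Rate on top 1: 1.034. weevils: 0.772 < 1.034 → exclude; stop.
Optimal diet: small caterpillars — 1 of 4 types.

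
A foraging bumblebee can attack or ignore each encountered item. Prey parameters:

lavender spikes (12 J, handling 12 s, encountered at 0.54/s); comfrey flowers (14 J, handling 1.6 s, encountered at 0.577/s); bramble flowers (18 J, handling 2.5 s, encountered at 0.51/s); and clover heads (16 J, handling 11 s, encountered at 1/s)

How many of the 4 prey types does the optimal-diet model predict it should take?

E/h in descending order: comfrey flowers 8.75, bramble flowers 7.2, clover heads 1.45, lavender spikes 1 J/s. The optimal diet is the largest prefix of this list for which every included type satisfies E_i/h_i > R on the types above it.
Rate on top 1: 4.2. bramble flowers: 7.2 > 4.2 → include.
Rate on top 2: 5.396. clover heads: 1.45 < 5.396 → exclude; stop.
Optimal diet: comfrey flowers, bramble flowers — 2 of 4 types.

2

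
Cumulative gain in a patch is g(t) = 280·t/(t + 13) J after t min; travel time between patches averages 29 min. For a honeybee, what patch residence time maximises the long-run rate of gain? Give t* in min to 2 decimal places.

By the marginal value theorem, leave when the instantaneous gain rate g'(t) equals the habitat-wide average g(t)/(T + t).
g'(t) = 280·13/(t + 13)². Setting 280·13/(t+13)² = 280t/[(t+13)(29+t)] gives 13(29+t) = t(t+13), so t² = 13×29 = 377.
t* = √377 = 19.42 min.

19.42 min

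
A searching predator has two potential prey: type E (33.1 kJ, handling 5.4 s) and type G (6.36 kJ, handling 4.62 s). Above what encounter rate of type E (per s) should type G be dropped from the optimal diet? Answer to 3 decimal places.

At the threshold, the rate on type E alone equals the profitability of type G: λ·33.1/(1 + λ·5.4) = 6.36/4.62 = 1.377.
Rearranging, λ(33.1 − 1.377×5.4) = 1.377, so λ = 1.377/25.67 = 0.05364 per s.

0.054 per s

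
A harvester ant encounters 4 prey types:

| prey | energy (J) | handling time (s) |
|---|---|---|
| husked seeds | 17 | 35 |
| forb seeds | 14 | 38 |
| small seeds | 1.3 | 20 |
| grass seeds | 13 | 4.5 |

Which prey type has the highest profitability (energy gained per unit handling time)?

grass seeds

In descending order of E/h:
grass seeds: 13/4.5 = 2.89 J/s
husked seeds: 17/35 = 0.486 J/s
forb seeds: 14/38 = 0.368 J/s
small seeds: 1.3/20 = 0.065 J/s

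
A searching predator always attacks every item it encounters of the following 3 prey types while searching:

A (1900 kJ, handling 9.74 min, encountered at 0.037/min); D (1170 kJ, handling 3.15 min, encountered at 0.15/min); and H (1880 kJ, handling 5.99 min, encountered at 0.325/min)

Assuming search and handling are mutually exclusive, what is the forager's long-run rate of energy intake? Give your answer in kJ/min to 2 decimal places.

Energy encountered per unit search time: 0.037×1900 + 0.15×1170 + 0.325×1880 = 856.8 kJ/min.
Handling time per unit search time: 0.037×9.74 + 0.15×3.15 + 0.325×5.99 = 2.78.
Rate = 856.8/(1 + 2.78) = 226.7 kJ/min.

226.69 kJ/min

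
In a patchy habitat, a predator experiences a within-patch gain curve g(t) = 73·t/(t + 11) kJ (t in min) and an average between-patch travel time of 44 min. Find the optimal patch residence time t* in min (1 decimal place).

22.0 min

Optimal t* satisfies g'(t*) = g(t*)/(T + t*).
g'(t) = 73·11/(t + 11)². Setting 73·11/(t+11)² = 73t/[(t+11)(44+t)] gives 11(44+t) = t(t+11), so t² = 11×44 = 484.
t* = √484 = 22 min.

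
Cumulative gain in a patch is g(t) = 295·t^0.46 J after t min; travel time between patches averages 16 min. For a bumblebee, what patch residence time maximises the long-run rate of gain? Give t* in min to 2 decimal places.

13.63 min

By the marginal value theorem, leave when the instantaneous gain rate g'(t) equals the habitat-wide average g(t)/(T + t).
g'(t) = 0.46·295·t^-0.54. Setting 0.46·295·t^-0.54 = 295·t^0.46/(16+t) gives 0.46(16+t) = t, so 0.54·t = 0.46×16.
t* = 0.46×16/0.54 = 13.63 min.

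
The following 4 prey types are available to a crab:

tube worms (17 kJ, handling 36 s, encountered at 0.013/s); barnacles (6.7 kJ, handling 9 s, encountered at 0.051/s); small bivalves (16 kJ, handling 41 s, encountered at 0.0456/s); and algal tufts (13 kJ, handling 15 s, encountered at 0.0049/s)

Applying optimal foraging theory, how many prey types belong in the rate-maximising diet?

Rank by E/h (kJ/s): algal tufts 0.867, barnacles 0.744, tube worms 0.472, small bivalves 0.39. Include each in turn until the next type's E/h falls below the running intake rate.
Rate on top 1: 0.05934. barnacles: 0.744 > 0.05934 → include.
Rate on top 2: 0.2645. tube worms: 0.472 > 0.2645 → include.
Rate on top 3: 0.3131. small bivalves: 0.39 > 0.3131 → include.
Optimal diet: algal tufts, barnacles, tube worms, small bivalves — 4 of 4 types.

4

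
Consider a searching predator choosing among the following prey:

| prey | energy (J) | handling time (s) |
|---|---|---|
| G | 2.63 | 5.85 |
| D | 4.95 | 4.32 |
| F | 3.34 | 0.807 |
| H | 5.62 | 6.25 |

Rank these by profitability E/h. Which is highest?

F

In descending order of E/h:
F: 3.34/0.807 = 4.14 J/s
D: 4.95/4.32 = 1.15 J/s
H: 5.62/6.25 = 0.899 J/s
G: 2.63/5.85 = 0.45 J/s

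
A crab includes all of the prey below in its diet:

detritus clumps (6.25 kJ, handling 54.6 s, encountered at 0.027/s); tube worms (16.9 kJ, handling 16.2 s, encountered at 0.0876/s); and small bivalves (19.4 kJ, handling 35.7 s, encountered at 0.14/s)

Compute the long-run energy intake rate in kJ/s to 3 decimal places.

R = (0.027×6.25 + 0.0876×16.9 + 0.14×19.4) / (1 + 0.027×54.6 + 0.0876×16.2 + 0.14×35.7) = 4.365/8.891 = 0.4909 kJ/s.

0.491 kJ/s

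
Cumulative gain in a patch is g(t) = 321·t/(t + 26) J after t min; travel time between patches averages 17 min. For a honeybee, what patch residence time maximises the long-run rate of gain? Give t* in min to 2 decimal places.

By the marginal value theorem, leave when the instantaneous gain rate g'(t) equals the habitat-wide average g(t)/(T + t).
g'(t) = 321·26/(t + 26)². Setting 321·26/(t+26)² = 321t/[(t+26)(17+t)] gives 26(17+t) = t(t+26), so t² = 26×17 = 442.
t* = √442 = 21.02 min.

21.02 min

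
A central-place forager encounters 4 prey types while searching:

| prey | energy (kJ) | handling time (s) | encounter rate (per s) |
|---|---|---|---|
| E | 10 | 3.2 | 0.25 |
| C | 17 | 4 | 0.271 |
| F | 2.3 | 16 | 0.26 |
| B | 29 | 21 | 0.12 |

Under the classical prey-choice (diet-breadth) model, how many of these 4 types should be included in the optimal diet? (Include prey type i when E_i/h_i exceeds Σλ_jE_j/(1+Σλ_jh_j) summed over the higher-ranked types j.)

Rank by E/h (kJ/s): C 4.25, E 3.12, B 1.38, F 0.144. Include each in turn until the next type's E/h falls below the running intake rate.
Rate on top 1: 2.211. E: 3.12 > 2.211 → include.
Rate on top 2: 2.464. B: 1.38 < 2.464 → exclude; stop.
Optimal diet: C, E — 2 of 4 types.

2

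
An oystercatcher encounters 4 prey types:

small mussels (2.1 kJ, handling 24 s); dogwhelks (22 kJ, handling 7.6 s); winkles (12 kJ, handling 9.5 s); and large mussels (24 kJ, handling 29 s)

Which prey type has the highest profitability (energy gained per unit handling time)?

In descending order of E/h:
dogwhelks: 22/7.6 = 2.89 kJ/s
winkles: 12/9.5 = 1.26 kJ/s
large mussels: 24/29 = 0.828 kJ/s
small mussels: 2.1/24 = 0.0875 kJ/s

dogwhelks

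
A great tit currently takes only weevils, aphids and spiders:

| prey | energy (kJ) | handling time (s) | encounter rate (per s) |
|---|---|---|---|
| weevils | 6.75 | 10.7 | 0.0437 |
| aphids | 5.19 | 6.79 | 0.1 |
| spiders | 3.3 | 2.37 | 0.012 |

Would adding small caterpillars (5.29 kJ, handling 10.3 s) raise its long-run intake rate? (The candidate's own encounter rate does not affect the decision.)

On weevils, aphids and spiders alone, R = ΣλE/(1+Σλh) = 0.8536/2.175 = 0.3924 kJ/s.
Profitability of small caterpillars: 5.29/10.3 = 0.5136 kJ/s.
0.5136 > 0.3924, so adding small caterpillars raises the average — include it.

Yes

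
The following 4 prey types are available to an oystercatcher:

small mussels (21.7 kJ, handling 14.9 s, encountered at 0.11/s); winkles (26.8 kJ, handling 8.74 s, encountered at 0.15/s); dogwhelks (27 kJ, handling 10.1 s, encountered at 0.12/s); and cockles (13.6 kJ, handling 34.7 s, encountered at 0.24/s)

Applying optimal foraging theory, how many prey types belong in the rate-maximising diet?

Profitabilities (E/h, kJ/s): winkles 3.07, dogwhelks 2.67, small mussels 1.46, cockles 0.392. Add prey in this order while the next type's profitability exceeds the intake rate on those already taken.
Rate on top 1: 1.74. dogwhelks: 2.67 > 1.74 → include.
Rate on top 2: 2.061. small mussels: 1.46 < 2.061 → exclude; stop.
Optimal diet: winkles, dogwhelks — 2 of 4 types.

2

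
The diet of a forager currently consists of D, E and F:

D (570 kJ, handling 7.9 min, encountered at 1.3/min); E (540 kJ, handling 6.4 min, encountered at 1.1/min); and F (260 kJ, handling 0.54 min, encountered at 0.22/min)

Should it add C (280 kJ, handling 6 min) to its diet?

On D, E and F alone, R = ΣλE/(1+Σλh) = 1392/18.43 = 75.54 kJ/min.
C: E/h = 280/6 = 46.67 kJ/min.
46.67 < 75.54, so adding C would lower the average — exclude it.

No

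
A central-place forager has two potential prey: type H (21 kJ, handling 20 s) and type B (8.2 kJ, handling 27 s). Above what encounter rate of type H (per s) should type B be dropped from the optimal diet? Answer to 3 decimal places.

The zero-one rule: include type B iff E₂/h₂ > λE₁/(1+λh₁). Equality gives the switch point.
λE₁h₂ = E₂ + λE₂h₁ ⇒ λ = E₂/(E₁h₂ − E₂h₁) = 8.2/(567 − 164) = 0.02035 per s.

0.020 per s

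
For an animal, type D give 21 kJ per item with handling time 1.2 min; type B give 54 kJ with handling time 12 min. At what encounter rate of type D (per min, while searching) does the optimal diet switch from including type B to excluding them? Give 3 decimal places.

Drop type B once their profitability E₂/h₂ falls below the rate achievable on type D alone: E₂/h₂ = λE₁/(1 + λh₁).
Solve for λ: λE₁h₂ = E₂(1 + λh₁) → λ(E₁h₂ − E₂h₁) = E₂ → λ = E₂/(E₁h₂ − E₂h₁).
λ = 54/(21×12 − 54×1.2) = 54/187.2 = 0.2885 per min.

0.288 per min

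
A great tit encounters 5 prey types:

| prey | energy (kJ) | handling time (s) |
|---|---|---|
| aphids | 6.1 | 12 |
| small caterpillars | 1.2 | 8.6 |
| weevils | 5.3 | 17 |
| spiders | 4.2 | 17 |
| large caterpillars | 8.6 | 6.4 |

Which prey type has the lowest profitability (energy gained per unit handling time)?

small caterpillars

In descending order of E/h:
large caterpillars: 8.6/6.4 = 1.34 kJ/s
aphids: 6.1/12 = 0.508 kJ/s
weevils: 5.3/17 = 0.312 kJ/s
spiders: 4.2/17 = 0.247 kJ/s
small caterpillars: 1.2/8.6 = 0.14 kJ/s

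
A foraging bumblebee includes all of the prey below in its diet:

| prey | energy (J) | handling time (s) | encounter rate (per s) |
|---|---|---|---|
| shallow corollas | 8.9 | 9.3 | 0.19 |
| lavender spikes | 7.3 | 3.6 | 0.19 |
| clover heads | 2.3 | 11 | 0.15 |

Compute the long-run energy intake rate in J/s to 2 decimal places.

0.67 J/s

R = (0.19×8.9 + 0.19×7.3 + 0.15×2.3) / (1 + 0.19×9.3 + 0.19×3.6 + 0.15×11) = 3.423/5.101 = 0.671 J/s.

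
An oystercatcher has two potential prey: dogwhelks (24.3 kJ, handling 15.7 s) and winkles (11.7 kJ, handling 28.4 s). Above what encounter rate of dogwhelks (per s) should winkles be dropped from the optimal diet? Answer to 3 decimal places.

Drop winkles once their profitability E₂/h₂ falls below the rate achievable on dogwhelks alone: E₂/h₂ = λE₁/(1 + λh₁).
Solve for λ: λE₁h₂ = E₂(1 + λh₁) → λ(E₁h₂ − E₂h₁) = E₂ → λ = E₂/(E₁h₂ − E₂h₁).
λ = 11.7/(24.3×28.4 − 11.7×15.7) = 11.7/506.4 = 0.0231 per s.

0.023 per s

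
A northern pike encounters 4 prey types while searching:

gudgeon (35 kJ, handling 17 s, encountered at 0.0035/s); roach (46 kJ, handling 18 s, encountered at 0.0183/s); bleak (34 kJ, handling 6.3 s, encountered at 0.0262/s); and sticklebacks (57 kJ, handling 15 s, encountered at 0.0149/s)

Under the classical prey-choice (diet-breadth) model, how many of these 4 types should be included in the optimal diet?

4

E/h in descending order: bleak 5.4, sticklebacks 3.8, roach 2.56, gudgeon 2.06 kJ/s. The optimal diet is the largest prefix of this list for which every included type satisfies E_i/h_i > R on the types above it.
Rate on top 1: 0.7646. sticklebacks: 3.8 > 0.7646 → include.
Rate on top 2: 1.253. roach: 2.56 > 1.253 → include.
Rate on top 3: 1.503. gudgeon: 2.06 > 1.503 → include.
Optimal diet: bleak, sticklebacks, roach, gudgeon — 4 of 4 types.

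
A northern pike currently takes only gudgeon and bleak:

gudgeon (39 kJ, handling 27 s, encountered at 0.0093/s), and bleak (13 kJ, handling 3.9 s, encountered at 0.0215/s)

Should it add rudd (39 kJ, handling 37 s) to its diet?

Yes

Current rate: (0.0093×39 + 0.0215×13)/(1 + 0.0093×27 + 0.0215×3.9) = 0.4811 kJ/s.
rudd: E/h = 39/37 = 1.054 kJ/s.
Since 1.054 > R, including rudd increases the long-run rate.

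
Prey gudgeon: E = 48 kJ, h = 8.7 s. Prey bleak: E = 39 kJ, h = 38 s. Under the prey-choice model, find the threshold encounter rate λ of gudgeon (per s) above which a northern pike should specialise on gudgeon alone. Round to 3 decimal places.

Drop bleak once their profitability E₂/h₂ falls below the rate achievable on gudgeon alone: E₂/h₂ = λE₁/(1 + λh₁).
Solve for λ: λE₁h₂ = E₂(1 + λh₁) → λ(E₁h₂ − E₂h₁) = E₂ → λ = E₂/(E₁h₂ − E₂h₁).
λ = 39/(48×38 − 39×8.7) = 39/1485 = 0.02627 per s.

0.026 per s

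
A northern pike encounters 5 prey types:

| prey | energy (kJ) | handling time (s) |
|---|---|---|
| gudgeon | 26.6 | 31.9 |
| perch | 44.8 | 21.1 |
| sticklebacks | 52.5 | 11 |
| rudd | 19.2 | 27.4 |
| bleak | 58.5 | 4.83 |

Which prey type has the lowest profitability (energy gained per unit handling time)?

rudd

In descending order of E/h:
bleak: 58.5/4.83 = 12.1 kJ/s
sticklebacks: 52.5/11 = 4.77 kJ/s
perch: 44.8/21.1 = 2.12 kJ/s
gudgeon: 26.6/31.9 = 0.834 kJ/s
rudd: 19.2/27.4 = 0.701 kJ/s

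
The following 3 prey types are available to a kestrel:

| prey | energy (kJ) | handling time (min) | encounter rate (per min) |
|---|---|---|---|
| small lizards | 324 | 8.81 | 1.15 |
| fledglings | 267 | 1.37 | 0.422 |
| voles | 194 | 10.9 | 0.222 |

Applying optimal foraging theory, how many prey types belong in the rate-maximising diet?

Rank by E/h (kJ/min): fledglings 195, small lizards 36.8, voles 17.8. Include each in turn until the next type's E/h falls below the running intake rate.
Rate on top 1: 71.4. small lizards: 36.8 < 71.4 → exclude; stop.
Optimal diet: fledglings — 1 of 3 types.

1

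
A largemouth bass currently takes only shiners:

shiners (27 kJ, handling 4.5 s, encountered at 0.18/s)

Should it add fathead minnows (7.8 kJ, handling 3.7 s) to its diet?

No

Intake rate on the current diet: R = (0.18×27) / (1 + 0.18×4.5) = 4.86/1.81 = 2.685 kJ/s.
fathead minnows: E/h = 7.8/3.7 = 2.108 kJ/s.
Since 2.108 < R, time spent handling fathead minnows is better spent searching.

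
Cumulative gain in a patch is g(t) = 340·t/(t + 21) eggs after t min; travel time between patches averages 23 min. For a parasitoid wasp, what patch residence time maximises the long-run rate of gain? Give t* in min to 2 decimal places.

Optimal t* satisfies g'(t*) = g(t*)/(T + t*).
g'(t) = 340·21/(t + 21)². Setting 340·21/(t+21)² = 340t/[(t+21)(23+t)] gives 21(23+t) = t(t+21), so t² = 21×23 = 483.
t* = √483 = 21.98 min.

21.98 min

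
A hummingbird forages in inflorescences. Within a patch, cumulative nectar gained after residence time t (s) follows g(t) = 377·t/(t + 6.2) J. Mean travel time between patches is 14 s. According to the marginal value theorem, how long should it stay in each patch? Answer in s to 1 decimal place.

Optimal t* satisfies g'(t*) = g(t*)/(T + t*).
g'(t) = 377·6.2/(t + 6.2)². Setting 377·6.2/(t+6.2)² = 377t/[(t+6.2)(14+t)] gives 6.2(14+t) = t(t+6.2), so t² = 6.2×14 = 86.8.
t* = √86.8 = 9.317 s.

9.3 s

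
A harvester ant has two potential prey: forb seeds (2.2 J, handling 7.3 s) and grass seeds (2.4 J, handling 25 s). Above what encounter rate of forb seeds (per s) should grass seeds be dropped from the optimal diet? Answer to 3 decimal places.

0.064 per s

The zero-one rule: include grass seeds iff E₂/h₂ > λE₁/(1+λh₁). Equality gives the switch point.
λE₁h₂ = E₂ + λE₂h₁ ⇒ λ = E₂/(E₁h₂ − E₂h₁) = 2.4/(55 − 17.52) = 0.06403 per s.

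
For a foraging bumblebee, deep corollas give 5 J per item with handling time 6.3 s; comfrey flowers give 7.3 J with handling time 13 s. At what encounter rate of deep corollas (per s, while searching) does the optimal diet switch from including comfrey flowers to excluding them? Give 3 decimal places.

0.384 per s

The zero-one rule: include comfrey flowers iff E₂/h₂ > λE₁/(1+λh₁). Equality gives the switch point.
λE₁h₂ = E₂ + λE₂h₁ ⇒ λ = E₂/(E₁h₂ − E₂h₁) = 7.3/(65 − 45.99) = 0.384 per s.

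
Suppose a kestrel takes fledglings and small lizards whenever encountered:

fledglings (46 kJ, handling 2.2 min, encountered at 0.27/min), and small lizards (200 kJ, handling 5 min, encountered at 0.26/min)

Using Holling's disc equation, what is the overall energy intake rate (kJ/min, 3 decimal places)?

Energy encountered per unit search time: 0.27×46 + 0.26×200 = 64.42 kJ/min.
Handling time per unit search time: 0.27×2.2 + 0.26×5 = 1.894.
Rate = 64.42/(1 + 1.894) = 22.26 kJ/min.

22.260 kJ/min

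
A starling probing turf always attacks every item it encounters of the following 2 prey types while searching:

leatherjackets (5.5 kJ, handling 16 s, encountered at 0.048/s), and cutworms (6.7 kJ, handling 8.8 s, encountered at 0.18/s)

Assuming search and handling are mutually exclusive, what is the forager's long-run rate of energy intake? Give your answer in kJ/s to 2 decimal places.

R = (0.048×5.5 + 0.18×6.7) / (1 + 0.048×16 + 0.18×8.8) = 1.47/3.352 = 0.4385 kJ/s.

0.44 kJ/s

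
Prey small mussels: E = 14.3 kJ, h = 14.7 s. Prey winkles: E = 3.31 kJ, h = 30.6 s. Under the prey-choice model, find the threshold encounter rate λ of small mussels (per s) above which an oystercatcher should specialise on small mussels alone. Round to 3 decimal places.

0.009 per s

At the threshold, the rate on small mussels alone equals the profitability of winkles: λ·14.3/(1 + λ·14.7) = 3.31/30.6 = 0.1082.
Rearranging, λ(14.3 − 0.1082×14.7) = 0.1082, so λ = 0.1082/12.71 = 0.008511 per s.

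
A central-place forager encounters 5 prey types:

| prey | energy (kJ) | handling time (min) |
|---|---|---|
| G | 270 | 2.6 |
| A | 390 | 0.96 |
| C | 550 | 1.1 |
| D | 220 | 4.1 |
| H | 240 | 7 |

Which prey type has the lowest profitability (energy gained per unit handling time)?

H

In descending order of E/h:
C: 550/1.1 = 500 kJ/min
A: 390/0.96 = 406 kJ/min
G: 270/2.6 = 104 kJ/min
D: 220/4.1 = 53.7 kJ/min
H: 240/7 = 34.3 kJ/min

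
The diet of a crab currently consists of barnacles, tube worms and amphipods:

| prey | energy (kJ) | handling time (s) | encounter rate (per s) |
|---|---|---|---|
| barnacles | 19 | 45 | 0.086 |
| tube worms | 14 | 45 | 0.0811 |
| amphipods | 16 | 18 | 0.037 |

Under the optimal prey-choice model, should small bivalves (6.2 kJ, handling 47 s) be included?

Intake rate on the current diet: R = (0.086×19 + 0.0811×14 + 0.037×16) / (1 + 0.086×45 + 0.0811×45 + 0.037×18) = 3.361/9.185 = 0.3659 kJ/s.
small bivalves: E/h = 6.2/47 = 0.1319 kJ/s.
Since 0.1319 < R, time spent handling small bivalves is better spent searching.

No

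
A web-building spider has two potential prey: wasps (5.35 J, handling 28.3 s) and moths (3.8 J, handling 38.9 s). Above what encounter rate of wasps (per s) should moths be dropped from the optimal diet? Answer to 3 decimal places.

The zero-one rule: include moths iff E₂/h₂ > λE₁/(1+λh₁). Equality gives the switch point.
λE₁h₂ = E₂ + λE₂h₁ ⇒ λ = E₂/(E₁h₂ − E₂h₁) = 3.8/(208.1 − 107.5) = 0.03778 per s.

0.038 per s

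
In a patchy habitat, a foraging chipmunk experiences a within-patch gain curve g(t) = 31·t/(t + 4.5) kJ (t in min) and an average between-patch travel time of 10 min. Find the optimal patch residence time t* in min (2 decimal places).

By the marginal value theorem, leave when the instantaneous gain rate g'(t) equals the habitat-wide average g(t)/(T + t).
g'(t) = 31·4.5/(t + 4.5)². Setting 31·4.5/(t+4.5)² = 31t/[(t+4.5)(10+t)] gives 4.5(10+t) = t(t+4.5), so t² = 4.5×10 = 45.
t* = √45 = 6.708 min.

6.71 min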